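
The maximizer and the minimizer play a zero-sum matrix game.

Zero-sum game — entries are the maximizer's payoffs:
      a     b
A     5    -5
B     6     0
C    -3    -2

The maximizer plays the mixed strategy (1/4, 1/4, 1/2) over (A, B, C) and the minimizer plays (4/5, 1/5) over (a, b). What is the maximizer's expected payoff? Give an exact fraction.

11/20

Against (4/5, 1/5), each row's expected payoff is A: 3; B: 24/5; C: -14/5.
Taking the (1/4, 1/4, 1/2)-weighted average: (1/4)·(3) + (1/4)·(24/5) + (1/2)·(-14/5) = 11/20.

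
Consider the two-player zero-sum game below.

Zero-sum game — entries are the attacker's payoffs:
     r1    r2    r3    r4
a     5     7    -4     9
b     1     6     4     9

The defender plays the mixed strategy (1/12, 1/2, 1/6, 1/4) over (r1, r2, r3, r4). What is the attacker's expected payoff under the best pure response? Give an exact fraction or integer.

a: (5)·(1/12) + (7)·(1/2) + (-4)·(1/6) + (9)·(1/4) = 11/2.
b: (1)·(1/12) + (6)·(1/2) + (4)·(1/6) + (9)·(1/4) = 6.
The best pure response is b with expected payoff 6.

6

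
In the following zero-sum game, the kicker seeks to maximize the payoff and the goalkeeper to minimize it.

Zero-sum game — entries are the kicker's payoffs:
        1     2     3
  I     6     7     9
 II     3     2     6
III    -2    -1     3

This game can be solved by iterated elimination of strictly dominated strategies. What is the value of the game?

6

Row III is strictly dominated by row I (6>-2, 7>-1, 9>3); eliminate III.
Column 3 is strictly dominated by 1 for the goalkeeper (6<9, 3<6); eliminate 3.
Row II is strictly dominated by row I (6>3, 7>2); eliminate II.
Column 2 is strictly dominated by 1 for the goalkeeper (6<7); eliminate 2.
Only (I, 1) remains, with payoff 6.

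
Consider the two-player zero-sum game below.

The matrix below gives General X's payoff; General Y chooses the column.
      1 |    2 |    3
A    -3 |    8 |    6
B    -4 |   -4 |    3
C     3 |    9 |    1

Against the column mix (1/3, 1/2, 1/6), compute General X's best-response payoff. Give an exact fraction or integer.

17/3

A: (-3)·(1/3) + (8)·(1/2) + (6)·(1/6) = 4.
B: (-4)·(1/3) + (-4)·(1/2) + (3)·(1/6) = -17/6.
C: (3)·(1/3) + (9)·(1/2) + (1)·(1/6) = 17/3.
The best pure response is C with expected payoff 17/3.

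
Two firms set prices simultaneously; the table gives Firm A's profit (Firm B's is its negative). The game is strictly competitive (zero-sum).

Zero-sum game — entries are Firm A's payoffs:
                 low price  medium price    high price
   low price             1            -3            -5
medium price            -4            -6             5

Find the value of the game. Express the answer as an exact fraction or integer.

Column low price is strictly dominated by medium price for Firm B (it gives Firm A more in every row).
The remaining 2×2 game on (low price, medium price) × (medium price, high price) has no saddle point. Let Firm A play low price with probability p; indifference gives −3p − 6(1−p) = −5p + 5(1−p), so p = 11/13.
Similarly Firm B's optimal q on medium price is 10/13, and the value is -3·(10/13) + (-5)·(3/13) = -45/13.

-45/13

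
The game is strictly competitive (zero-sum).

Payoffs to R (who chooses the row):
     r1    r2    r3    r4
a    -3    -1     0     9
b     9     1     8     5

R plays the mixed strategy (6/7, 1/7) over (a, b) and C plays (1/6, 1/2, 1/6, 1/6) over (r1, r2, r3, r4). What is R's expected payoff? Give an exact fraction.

43/42

Against (1/6, 1/2, 1/6, 1/6), each row's expected payoff is a: 1/2; b: 25/6.
Taking the (6/7, 1/7)-weighted average: (6/7)·(1/2) + (1/7)·(25/6) = 43/42.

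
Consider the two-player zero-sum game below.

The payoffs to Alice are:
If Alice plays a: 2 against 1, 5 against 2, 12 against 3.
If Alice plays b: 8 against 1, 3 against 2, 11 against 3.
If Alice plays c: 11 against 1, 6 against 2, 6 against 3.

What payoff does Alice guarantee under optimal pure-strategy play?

6

Row minima: 2, 3, 6 → Alice's maximin is 6.
Column maxima: 11, 6, 12 → Bob's minimax is 6.
They coincide at (c, 2), so the value is 6.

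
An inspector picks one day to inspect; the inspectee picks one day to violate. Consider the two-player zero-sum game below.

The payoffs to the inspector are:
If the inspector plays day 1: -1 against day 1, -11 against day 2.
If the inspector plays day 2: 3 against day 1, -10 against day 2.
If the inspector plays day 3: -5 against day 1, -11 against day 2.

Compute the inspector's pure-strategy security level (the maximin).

The worst-case payoff for each row is day 1: -11, day 2: -10, day 3: -11.
The best of these is -10.

-10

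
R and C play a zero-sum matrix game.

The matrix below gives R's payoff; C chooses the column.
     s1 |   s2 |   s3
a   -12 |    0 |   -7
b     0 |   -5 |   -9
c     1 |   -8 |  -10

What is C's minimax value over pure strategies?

-7

The worst case (largest entry) in each column is s1: 1, s2: 0, s3: -7.
The best (smallest) of these is -7.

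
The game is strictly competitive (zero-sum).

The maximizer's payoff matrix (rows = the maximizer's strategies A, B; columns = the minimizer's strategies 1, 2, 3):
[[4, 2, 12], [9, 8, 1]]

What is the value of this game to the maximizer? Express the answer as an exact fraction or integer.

94/17

Column 1 is strictly dominated by 2 for the minimizer (it gives the maximizer more in every row).
The remaining 2×2 game on (A, B) × (2, 3) has no saddle point. Let the maximizer play A with probability p; indifference gives 2p + 8(1−p) = 12p + (1−p), so p = 7/17.
Similarly the minimizer's optimal q on 2 is 11/17, and the value is 2·(11/17) + (12)·(6/17) = 94/17.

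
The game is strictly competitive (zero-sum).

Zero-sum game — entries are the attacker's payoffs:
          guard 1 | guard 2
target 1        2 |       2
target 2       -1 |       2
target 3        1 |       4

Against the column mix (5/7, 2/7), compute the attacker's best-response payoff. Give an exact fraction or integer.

2

target 1: (2)·(5/7) + (2)·(2/7) = 2.
target 2: (-1)·(5/7) + (2)·(2/7) = -1/7.
target 3: (1)·(5/7) + (4)·(2/7) = 13/7.
The best pure response is target 1 with expected payoff 2.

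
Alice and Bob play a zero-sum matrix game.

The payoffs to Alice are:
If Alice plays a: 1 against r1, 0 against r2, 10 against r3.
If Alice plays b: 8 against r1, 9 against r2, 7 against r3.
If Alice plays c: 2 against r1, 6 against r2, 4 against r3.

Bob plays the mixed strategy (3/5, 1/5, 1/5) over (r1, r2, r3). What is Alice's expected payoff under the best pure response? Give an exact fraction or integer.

8

a: (1)·(3/5) + (0)·(1/5) + (10)·(1/5) = 13/5.
b: (8)·(3/5) + (9)·(1/5) + (7)·(1/5) = 8.
c: (2)·(3/5) + (6)·(1/5) + (4)·(1/5) = 16/5.
The best pure response is b with expected payoff 8.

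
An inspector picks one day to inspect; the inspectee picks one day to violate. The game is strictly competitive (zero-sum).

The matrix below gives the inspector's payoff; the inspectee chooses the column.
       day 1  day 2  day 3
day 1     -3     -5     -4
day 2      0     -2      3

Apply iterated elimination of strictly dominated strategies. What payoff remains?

Column day 3 is strictly dominated by day 2 for the inspectee (-5<-4, -2<3); eliminate day 3.
Column day 1 is strictly dominated by day 2 for the inspectee (-5<-3, -2<0); eliminate day 1.
Row day 1 is strictly dominated by row day 2 (-2>-5); eliminate day 1.
Only (day 2, day 2) remains, with payoff -2.

-2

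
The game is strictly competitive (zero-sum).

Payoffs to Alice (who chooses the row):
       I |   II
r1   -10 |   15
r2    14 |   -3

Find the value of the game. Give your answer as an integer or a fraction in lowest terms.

Row minima are -10 and -3, so Alice's maximin is -3; column maxima are 14 and 15, so Bob's minimax is 14. These differ, so the equilibrium is in mixed strategies.
Let Alice play r1 with probability p. Bob is indifferent when −10p + 14(1−p) = 15p − 3(1−p), giving p = 17/42.
Let Bob play I with probability q. Alice is indifferent when −10q + 15(1−q) = 14q − 3(1−q), giving q = 3/7.
The value is -10·(3/7) + (15)·(4/7) = 30/7.

30/7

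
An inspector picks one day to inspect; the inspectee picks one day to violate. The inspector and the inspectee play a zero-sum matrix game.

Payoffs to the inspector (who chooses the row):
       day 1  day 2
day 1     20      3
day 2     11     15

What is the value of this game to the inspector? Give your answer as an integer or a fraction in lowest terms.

Row minima are 3 and 11, so the inspector's maximin is 11; column maxima are 20 and 15, so the inspectee's minimax is 15. These differ, so the equilibrium is in mixed strategies.
Let the inspector play day 1 with probability p. The inspectee is indifferent when 20p + 11(1−p) = 3p + 15(1−p), giving p = 4/21.
Let the inspectee play day 1 with probability q. The inspector is indifferent when 20q + 3(1−q) = 11q + 15(1−q), giving q = 4/7.
The value is 20·(4/7) + (3)·(3/7) = 89/7.

89/7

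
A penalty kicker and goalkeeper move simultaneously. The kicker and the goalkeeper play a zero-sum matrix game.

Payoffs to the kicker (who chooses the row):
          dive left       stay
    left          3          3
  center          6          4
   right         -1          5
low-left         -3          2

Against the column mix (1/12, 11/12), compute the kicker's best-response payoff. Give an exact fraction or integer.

left: (3)·(1/12) + (3)·(11/12) = 3.
center: (6)·(1/12) + (4)·(11/12) = 25/6.
right: (-1)·(1/12) + (5)·(11/12) = 9/2.
low-left: (-3)·(1/12) + (2)·(11/12) = 19/12.
The best pure response is right with expected payoff 9/2.

9/2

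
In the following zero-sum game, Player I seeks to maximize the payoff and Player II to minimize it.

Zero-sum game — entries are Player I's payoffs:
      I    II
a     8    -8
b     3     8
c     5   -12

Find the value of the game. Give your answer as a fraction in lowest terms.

88/21

Row c is strictly dominated by row a, so Player I never plays it.
The remaining 2×2 game on (a, b) × (I, II) has no saddle point. Let Player I play a with probability p; indifference gives 8p + 3(1−p) = −8p + 8(1−p), so p = 5/21.
Similarly Player II's optimal q on I is 16/21, and the value is 8·(16/21) + (-8)·(5/21) = 88/21.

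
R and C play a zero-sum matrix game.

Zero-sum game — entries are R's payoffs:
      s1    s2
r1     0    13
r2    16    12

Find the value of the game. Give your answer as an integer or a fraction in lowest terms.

208/17

Row minima are 0 and 12, so R's maximin is 12; column maxima are 16 and 13, so C's minimax is 13. These differ, so the equilibrium is in mixed strategies.
Let R play r1 with probability p. C is indifferent when 16(1−p) = 13p + 12(1−p), giving p = 4/17.
Let C play s1 with probability q. R is indifferent when 13(1−q) = 16q + 12(1−q), giving q = 1/17.
The value is 0·(1/17) + (13)·(16/17) = 208/17.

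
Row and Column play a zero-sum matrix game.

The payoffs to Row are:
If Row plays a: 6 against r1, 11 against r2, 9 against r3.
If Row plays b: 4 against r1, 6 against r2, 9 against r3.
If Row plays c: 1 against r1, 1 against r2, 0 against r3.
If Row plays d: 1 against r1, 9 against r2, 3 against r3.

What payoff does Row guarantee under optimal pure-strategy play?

6

Row minima: 6, 4, 0, 1 → Row's maximin is 6.
Column maxima: 6, 11, 9 → Column's minimax is 6.
They coincide at (a, r1), so the value is 6.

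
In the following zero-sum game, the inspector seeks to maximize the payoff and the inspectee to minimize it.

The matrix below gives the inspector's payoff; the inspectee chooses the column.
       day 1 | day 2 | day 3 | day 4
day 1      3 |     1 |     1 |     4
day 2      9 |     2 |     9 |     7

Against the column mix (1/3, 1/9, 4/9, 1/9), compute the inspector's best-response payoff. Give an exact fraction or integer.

8

day 1: (3)·(1/3) + (1)·(1/9) + (1)·(4/9) + (4)·(1/9) = 2.
day 2: (9)·(1/3) + (2)·(1/9) + (9)·(4/9) + (7)·(1/9) = 8.
The best pure response is day 2 with expected payoff 8.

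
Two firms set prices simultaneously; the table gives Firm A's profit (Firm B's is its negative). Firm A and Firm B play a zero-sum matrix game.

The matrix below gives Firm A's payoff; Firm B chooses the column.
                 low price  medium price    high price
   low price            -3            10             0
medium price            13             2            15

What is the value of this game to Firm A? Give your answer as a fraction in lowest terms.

Column high price is strictly dominated by low price for Firm B (it gives Firm A more in every row).
The remaining 2×2 game on (low price, medium price) × (low price, medium price) has no saddle point. Let Firm A play low price with probability p; indifference gives −3p + 13(1−p) = 10p + 2(1−p), so p = 11/24.
Similarly Firm B's optimal q on low price is 1/3, and the value is -3·(1/3) + (10)·(2/3) = 17/3.

17/3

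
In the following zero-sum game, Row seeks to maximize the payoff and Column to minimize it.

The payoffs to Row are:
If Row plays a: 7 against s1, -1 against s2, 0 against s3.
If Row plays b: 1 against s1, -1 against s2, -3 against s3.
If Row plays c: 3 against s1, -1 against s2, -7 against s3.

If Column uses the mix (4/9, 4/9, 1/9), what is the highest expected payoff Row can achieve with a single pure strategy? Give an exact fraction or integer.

8/3

a: (7)·(4/9) + (-1)·(4/9) + (0)·(1/9) = 8/3.
b: (1)·(4/9) + (-1)·(4/9) + (-3)·(1/9) = -1/3.
c: (3)·(4/9) + (-1)·(4/9) + (-7)·(1/9) = 1/9.
The best pure response is a with expected payoff 8/3.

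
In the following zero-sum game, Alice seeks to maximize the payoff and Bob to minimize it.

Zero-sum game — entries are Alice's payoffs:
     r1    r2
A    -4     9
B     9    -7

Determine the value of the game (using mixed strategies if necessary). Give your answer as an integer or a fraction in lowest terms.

Row minima are -4 and -7, so Alice's maximin is -4; column maxima are 9 and 9, so Bob's minimax is 9. These differ, so the equilibrium is in mixed strategies.
Let Alice play A with probability p. Bob is indifferent when −4p + 9(1−p) = 9p − 7(1−p), giving p = 16/29.
Let Bob play r1 with probability q. Alice is indifferent when −4q + 9(1−q) = 9q − 7(1−q), giving q = 16/29.
The value is -4·(16/29) + (9)·(13/29) = 53/29.

53/29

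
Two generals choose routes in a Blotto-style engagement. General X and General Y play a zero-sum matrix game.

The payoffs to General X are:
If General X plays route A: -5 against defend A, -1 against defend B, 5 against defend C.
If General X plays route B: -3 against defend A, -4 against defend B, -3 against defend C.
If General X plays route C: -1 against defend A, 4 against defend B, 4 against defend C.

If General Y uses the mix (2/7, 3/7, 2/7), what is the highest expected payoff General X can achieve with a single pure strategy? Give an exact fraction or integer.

18/7

route A: (-5)·(2/7) + (-1)·(3/7) + (5)·(2/7) = -3/7.
route B: (-3)·(2/7) + (-4)·(3/7) + (-3)·(2/7) = -24/7.
route C: (-1)·(2/7) + (4)·(3/7) + (4)·(2/7) = 18/7.
The best pure response is route C with expected payoff 18/7.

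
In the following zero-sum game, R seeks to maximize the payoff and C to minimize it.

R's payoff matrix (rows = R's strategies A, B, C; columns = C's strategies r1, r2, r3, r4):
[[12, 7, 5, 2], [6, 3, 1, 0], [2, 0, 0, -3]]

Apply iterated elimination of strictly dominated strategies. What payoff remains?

2

Row B is strictly dominated by row A (12>6, 7>3, 5>1, 2>0); eliminate B.
Row C is strictly dominated by row A (12>2, 7>0, 5>0, 2>-3); eliminate C.
Column r3 is strictly dominated by r4 for C (2<5); eliminate r3.
Column r2 is strictly dominated by r4 for C (2<7); eliminate r2.
Column r1 is strictly dominated by r4 for C (2<12); eliminate r1.
Only (A, r4) remains, with payoff 2.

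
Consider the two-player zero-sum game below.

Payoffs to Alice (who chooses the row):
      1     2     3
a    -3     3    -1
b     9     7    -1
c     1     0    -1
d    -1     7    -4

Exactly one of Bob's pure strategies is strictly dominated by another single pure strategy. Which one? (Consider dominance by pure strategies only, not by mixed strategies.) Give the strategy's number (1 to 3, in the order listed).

2

Bob prefers columns that give Alice less. Compare 2 with 3: -1 < 3, -1 < 7, -1 < 0, -4 < 7.
So 3 strictly dominates 2 for Bob; 2 is strictly dominated.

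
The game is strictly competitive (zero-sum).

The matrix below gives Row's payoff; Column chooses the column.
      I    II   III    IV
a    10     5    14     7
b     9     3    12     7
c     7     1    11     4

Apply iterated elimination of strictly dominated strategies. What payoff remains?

5

Row c is strictly dominated by row a (10>7, 5>1, 14>11, 7>4); eliminate c.
Column I is strictly dominated by II for Column (5<10, 3<9); eliminate I.
Column IV is strictly dominated by II for Column (5<7, 3<7); eliminate IV.
Column III is strictly dominated by II for Column (5<14, 3<12); eliminate III.
Row b is strictly dominated by row a (5>3); eliminate b.
Only (a, II) remains, with payoff 5.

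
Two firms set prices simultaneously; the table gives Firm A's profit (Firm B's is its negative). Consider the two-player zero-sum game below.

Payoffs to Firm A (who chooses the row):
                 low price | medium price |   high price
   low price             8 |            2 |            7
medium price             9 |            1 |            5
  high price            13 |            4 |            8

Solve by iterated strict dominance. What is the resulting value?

Column high price is strictly dominated by medium price for Firm B (2<7, 1<5, 4<8); eliminate high price.
Row low price is strictly dominated by row high price (13>8, 4>2); eliminate low price.
Column low price is strictly dominated by medium price for Firm B (1<9, 4<13); eliminate low price.
Row medium price is strictly dominated by row high price (4>1); eliminate medium price.
Only (high price, medium price) remains, with payoff 4.

4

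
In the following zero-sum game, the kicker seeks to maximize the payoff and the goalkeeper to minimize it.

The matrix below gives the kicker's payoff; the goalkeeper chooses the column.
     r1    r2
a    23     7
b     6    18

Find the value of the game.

93/7

Row minima are 7 and 6, so the kicker's maximin is 7; column maxima are 23 and 18, so the goalkeeper's minimax is 18. These differ, so the equilibrium is in mixed strategies.
Let the kicker play a with probability p. The goalkeeper is indifferent when 23p + 6(1−p) = 7p + 18(1−p), giving p = 3/7.
Let the goalkeeper play r1 with probability q. The kicker is indifferent when 23q + 7(1−q) = 6q + 18(1−q), giving q = 11/28.
The value is 23·(11/28) + (7)·(17/28) = 93/7.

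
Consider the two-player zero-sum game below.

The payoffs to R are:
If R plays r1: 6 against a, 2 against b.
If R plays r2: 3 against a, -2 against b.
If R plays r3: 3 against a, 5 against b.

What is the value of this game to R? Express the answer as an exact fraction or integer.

Row r2 is strictly dominated by row r1, so R never plays it.
The remaining 2×2 game on (r1, r3) × (a, b) has no saddle point. Let R play r1 with probability p; indifference gives 6p + 3(1−p) = 2p + 5(1−p), so p = 1/3.
Similarly C's optimal q on a is 1/2, and the value is 6·(1/2) + (2)·(1/2) = 4.

4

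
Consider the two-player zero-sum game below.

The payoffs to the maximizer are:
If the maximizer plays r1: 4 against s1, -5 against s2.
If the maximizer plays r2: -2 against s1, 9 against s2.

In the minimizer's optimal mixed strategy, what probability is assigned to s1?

7/10

Row minima are -5 and -2, so the maximizer's maximin is -2; column maxima are 4 and 9, so the minimizer's minimax is 4. These differ, so the equilibrium is in mixed strategies.
Let the minimizer play s1 with probability q. The maximizer is indifferent when 4q − 5(1−q) = −2q + 9(1−q), giving q = 7/10.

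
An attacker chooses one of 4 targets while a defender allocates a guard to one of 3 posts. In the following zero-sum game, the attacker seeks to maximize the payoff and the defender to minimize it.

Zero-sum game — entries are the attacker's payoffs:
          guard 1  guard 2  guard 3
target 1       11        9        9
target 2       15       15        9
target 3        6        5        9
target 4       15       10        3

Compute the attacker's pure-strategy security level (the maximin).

The worst-case payoff for each row is target 1: 9, target 2: 9, target 3: 5, target 4: 3.
The best of these is 9.

9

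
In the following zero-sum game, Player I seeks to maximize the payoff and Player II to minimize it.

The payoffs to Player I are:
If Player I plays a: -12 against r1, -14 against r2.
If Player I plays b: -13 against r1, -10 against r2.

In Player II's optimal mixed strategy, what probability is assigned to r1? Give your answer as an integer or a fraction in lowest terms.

Row minima are -14 and -13, so Player I's maximin is -13; column maxima are -12 and -10, so Player II's minimax is -12. These differ, so the equilibrium is in mixed strategies.
Let Player II play r1 with probability q. Player I is indifferent when −12q − 14(1−q) = −13q − 10(1−q), giving q = 4/5.

4/5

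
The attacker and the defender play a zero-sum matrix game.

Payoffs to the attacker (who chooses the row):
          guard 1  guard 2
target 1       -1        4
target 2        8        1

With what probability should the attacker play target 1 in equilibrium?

7/12

Row minima are -1 and 1, so the attacker's maximin is 1; column maxima are 8 and 4, so the defender's minimax is 4. These differ, so the equilibrium is in mixed strategies.
Let the attacker play target 1 with probability p. The defender is indifferent when −p + 8(1−p) = 4p + (1−p), giving p = 7/12.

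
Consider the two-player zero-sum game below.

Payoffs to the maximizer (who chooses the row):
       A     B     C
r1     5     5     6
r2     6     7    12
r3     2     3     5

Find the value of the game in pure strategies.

6

Row minima: 5, 6, 2 → the maximizer's maximin is 6.
Column maxima: 6, 7, 12 → the minimizer's minimax is 6.
They coincide at (r2, A), so the value is 6.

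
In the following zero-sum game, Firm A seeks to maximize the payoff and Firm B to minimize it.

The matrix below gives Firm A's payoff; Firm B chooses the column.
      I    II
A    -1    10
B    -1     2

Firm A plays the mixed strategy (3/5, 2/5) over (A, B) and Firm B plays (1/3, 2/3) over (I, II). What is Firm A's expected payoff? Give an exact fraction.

Against (1/3, 2/3), each row's expected payoff is A: 19/3; B: 1.
Taking the (3/5, 2/5)-weighted average: (3/5)·(19/3) + (2/5)·(1) = 21/5.

21/5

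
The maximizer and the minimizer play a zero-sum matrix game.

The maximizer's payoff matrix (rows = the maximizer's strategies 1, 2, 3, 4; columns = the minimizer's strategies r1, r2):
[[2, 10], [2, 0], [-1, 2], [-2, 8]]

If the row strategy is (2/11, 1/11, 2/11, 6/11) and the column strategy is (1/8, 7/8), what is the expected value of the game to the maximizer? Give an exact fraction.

Against (1/8, 7/8), each row's expected payoff is 1: 9; 2: 1/4; 3: 13/8; 4: 27/4.
Taking the (2/11, 1/11, 2/11, 6/11)-weighted average: (2/11)·(9) + (1/11)·(1/4) + (2/11)·(13/8) + (6/11)·(27/4) = 62/11.

62/11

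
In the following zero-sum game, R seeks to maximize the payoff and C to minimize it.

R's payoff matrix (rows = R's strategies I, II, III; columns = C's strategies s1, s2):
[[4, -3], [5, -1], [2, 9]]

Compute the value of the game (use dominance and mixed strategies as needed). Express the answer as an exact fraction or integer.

47/13

Row I is strictly dominated by row II, so R never plays it.
The remaining 2×2 game on (II, III) × (s1, s2) has no saddle point. Let R play II with probability p; indifference gives 5p + 2(1−p) = −p + 9(1−p), so p = 7/13.
Similarly C's optimal q on s1 is 10/13, and the value is 5·(10/13) + (-1)·(3/13) = 47/13.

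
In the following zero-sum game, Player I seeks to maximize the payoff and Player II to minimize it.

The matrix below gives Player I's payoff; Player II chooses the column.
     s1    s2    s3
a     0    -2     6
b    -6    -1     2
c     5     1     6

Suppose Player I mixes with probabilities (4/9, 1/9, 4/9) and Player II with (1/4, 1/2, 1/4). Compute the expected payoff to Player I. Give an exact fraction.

Against (1/4, 1/2, 1/4), each row's expected payoff is a: 1/2; b: -3/2; c: 13/4.
Taking the (4/9, 1/9, 4/9)-weighted average: (4/9)·(1/2) + (1/9)·(-3/2) + (4/9)·(13/4) = 3/2.

3/2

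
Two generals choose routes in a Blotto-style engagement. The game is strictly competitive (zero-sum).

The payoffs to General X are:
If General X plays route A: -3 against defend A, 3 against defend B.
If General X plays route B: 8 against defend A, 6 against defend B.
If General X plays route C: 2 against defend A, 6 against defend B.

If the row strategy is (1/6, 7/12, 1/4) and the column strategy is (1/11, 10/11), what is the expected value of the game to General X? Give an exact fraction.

179/33

Against (1/11, 10/11), each row's expected payoff is route A: 27/11; route B: 68/11; route C: 62/11.
Taking the (1/6, 7/12, 1/4)-weighted average: (1/6)·(27/11) + (7/12)·(68/11) + (1/4)·(62/11) = 179/33.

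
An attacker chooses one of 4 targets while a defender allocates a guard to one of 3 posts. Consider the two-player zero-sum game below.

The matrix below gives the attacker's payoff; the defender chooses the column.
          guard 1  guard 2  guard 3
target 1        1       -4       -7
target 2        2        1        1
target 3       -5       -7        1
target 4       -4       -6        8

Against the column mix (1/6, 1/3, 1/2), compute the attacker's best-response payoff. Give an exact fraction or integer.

4/3

target 1: (1)·(1/6) + (-4)·(1/3) + (-7)·(1/2) = -14/3.
target 2: (2)·(1/6) + (1)·(1/3) + (1)·(1/2) = 7/6.
target 3: (-5)·(1/6) + (-7)·(1/3) + (1)·(1/2) = -8/3.
target 4: (-4)·(1/6) + (-6)·(1/3) + (8)·(1/2) = 4/3.
The best pure response is target 4 with expected payoff 4/3.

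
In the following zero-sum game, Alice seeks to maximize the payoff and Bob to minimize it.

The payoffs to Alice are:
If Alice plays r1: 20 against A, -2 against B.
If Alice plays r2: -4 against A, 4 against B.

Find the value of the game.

12/5

Row minima are -2 and -4, so Alice's maximin is -2; column maxima are 20 and 4, so Bob's minimax is 4. These differ, so the equilibrium is in mixed strategies.
Let Alice play r1 with probability p. Bob is indifferent when 20p − 4(1−p) = −2p + 4(1−p), giving p = 4/15.
Let Bob play A with probability q. Alice is indifferent when 20q − 2(1−q) = −4q + 4(1−q), giving q = 1/5.
The value is 20·(1/5) + (-2)·(4/5) = 12/5.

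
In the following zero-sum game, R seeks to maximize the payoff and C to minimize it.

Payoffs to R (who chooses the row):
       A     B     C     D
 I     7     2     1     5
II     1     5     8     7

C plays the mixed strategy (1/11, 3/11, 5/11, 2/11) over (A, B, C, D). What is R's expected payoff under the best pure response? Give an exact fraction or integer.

I: (7)·(1/11) + (2)·(3/11) + (1)·(5/11) + (5)·(2/11) = 28/11.
II: (1)·(1/11) + (5)·(3/11) + (8)·(5/11) + (7)·(2/11) = 70/11.
The best pure response is II with expected payoff 70/11.

70/11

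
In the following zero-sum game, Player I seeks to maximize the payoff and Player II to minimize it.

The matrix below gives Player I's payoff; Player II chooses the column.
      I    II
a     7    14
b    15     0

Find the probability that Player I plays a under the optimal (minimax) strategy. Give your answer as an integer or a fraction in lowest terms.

Row minima are 7 and 0, so Player I's maximin is 7; column maxima are 15 and 14, so Player II's minimax is 14. These differ, so the equilibrium is in mixed strategies.
Let Player I play a with probability p. Player II is indifferent when 7p + 15(1−p) = 14p, giving p = 15/22.

15/22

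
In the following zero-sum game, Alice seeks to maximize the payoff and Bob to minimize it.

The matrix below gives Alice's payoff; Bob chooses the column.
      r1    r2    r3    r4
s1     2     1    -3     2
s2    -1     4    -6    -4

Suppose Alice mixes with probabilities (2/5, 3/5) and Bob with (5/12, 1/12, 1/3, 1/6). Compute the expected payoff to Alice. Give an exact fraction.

-31/20

Against (5/12, 1/12, 1/3, 1/6), each row's expected payoff is s1: 1/4; s2: -11/4.
Taking the (2/5, 3/5)-weighted average: (2/5)·(1/4) + (3/5)·(-11/4) = -31/20.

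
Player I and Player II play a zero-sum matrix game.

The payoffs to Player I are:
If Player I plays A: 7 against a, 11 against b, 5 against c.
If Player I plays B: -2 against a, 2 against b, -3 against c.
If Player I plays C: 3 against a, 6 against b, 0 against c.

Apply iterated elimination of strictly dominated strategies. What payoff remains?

5

Column b is strictly dominated by a for Player II (7<11, -2<2, 3<6); eliminate b.
Column a is strictly dominated by c for Player II (5<7, -3<-2, 0<3); eliminate a.
Row C is strictly dominated by row A (5>0); eliminate C.
Row B is strictly dominated by row A (5>-3); eliminate B.
Only (A, c) remains, with payoff 5.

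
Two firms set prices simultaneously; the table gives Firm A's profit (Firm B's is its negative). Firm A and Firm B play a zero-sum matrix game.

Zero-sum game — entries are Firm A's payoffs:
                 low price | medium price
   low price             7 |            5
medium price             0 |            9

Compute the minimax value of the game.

Row minima are 5 and 0, so Firm A's maximin is 5; column maxima are 7 and 9, so Firm B's minimax is 7. These differ, so the equilibrium is in mixed strategies.
Let Firm A play low price with probability p. Firm B is indifferent when 7p = 5p + 9(1−p), giving p = 9/11.
Let Firm B play low price with probability q. Firm A is indifferent when 7q + 5(1−q) = 9(1−q), giving q = 4/11.
The value is 7·(4/11) + (5)·(7/11) = 63/11.

63/11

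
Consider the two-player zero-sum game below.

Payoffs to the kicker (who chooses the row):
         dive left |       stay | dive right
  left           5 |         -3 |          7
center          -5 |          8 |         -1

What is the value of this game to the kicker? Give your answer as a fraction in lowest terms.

25/21

Column dive right is strictly dominated by dive left for the goalkeeper (it gives the kicker more in every row).
The remaining 2×2 game on (left, center) × (dive left, stay) has no saddle point. Let the kicker play left with probability p; indifference gives 5p − 5(1−p) = −3p + 8(1−p), so p = 13/21.
Similarly the goalkeeper's optimal q on dive left is 11/21, and the value is 5·(11/21) + (-3)·(10/21) = 25/21.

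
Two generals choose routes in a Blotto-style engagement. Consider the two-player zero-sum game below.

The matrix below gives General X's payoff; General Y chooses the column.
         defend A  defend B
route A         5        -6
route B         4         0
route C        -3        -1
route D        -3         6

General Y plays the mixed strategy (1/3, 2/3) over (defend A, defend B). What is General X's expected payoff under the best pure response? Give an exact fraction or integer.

route A: (5)·(1/3) + (-6)·(2/3) = -7/3.
route B: (4)·(1/3) + (0)·(2/3) = 4/3.
route C: (-3)·(1/3) + (-1)·(2/3) = -5/3.
route D: (-3)·(1/3) + (6)·(2/3) = 3.
The best pure response is route D with expected payoff 3.

3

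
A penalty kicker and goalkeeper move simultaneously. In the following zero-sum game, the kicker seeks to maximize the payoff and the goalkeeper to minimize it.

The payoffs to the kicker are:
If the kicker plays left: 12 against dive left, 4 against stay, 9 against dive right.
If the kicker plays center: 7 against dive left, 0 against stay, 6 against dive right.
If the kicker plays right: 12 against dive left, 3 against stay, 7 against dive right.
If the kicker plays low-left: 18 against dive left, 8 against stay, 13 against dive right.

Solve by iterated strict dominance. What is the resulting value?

8

Row center is strictly dominated by row left (12>7, 4>0, 9>6); eliminate center.
Row right is strictly dominated by row low-left (18>12, 8>3, 13>7); eliminate right.
Column dive left is strictly dominated by stay for the goalkeeper (4<12, 8<18); eliminate dive left.
Column dive right is strictly dominated by stay for the goalkeeper (4<9, 8<13); eliminate dive right.
Row left is strictly dominated by row low-left (8>4); eliminate left.
Only (low-left, stay) remains, with payoff 8.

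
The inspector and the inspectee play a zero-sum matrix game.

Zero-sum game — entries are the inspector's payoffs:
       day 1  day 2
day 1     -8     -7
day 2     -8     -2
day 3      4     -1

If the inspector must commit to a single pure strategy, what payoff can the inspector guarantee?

-1

The worst-case payoff for each row is day 1: -8, day 2: -8, day 3: -1.
The best of these is -1.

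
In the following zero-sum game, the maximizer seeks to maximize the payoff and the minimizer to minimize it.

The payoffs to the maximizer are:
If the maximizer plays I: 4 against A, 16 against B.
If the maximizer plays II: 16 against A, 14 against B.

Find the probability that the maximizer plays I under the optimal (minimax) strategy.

1/7

Row minima are 4 and 14, so the maximizer's maximin is 14; column maxima are 16 and 16, so the minimizer's minimax is 16. These differ, so the equilibrium is in mixed strategies.
Let the maximizer play I with probability p. The minimizer is indifferent when 4p + 16(1−p) = 16p + 14(1−p), giving p = 1/7.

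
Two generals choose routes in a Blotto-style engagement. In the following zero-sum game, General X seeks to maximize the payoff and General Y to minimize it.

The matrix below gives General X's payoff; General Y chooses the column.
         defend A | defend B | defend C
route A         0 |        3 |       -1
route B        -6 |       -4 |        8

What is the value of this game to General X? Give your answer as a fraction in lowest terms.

-2/5

Column defend B is strictly dominated by defend A for General Y (it gives General X more in every row).
The remaining 2×2 game on (route A, route B) × (defend A, defend C) has no saddle point. Let General X play route A with probability p; indifference gives −6(1−p) = −p + 8(1−p), so p = 14/15.
Similarly General Y's optimal q on defend A is 3/5, and the value is 0·(3/5) + (-1)·(2/5) = -2/5.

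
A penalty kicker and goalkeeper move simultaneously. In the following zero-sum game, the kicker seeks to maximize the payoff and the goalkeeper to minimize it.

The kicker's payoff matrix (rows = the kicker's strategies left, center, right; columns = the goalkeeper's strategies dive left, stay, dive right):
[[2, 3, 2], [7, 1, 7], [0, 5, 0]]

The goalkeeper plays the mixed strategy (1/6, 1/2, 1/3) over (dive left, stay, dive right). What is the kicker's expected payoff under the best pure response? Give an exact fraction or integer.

left: (2)·(1/6) + (3)·(1/2) + (2)·(1/3) = 5/2.
center: (7)·(1/6) + (1)·(1/2) + (7)·(1/3) = 4.
right: (0)·(1/6) + (5)·(1/2) + (0)·(1/3) = 5/2.
The best pure response is center with expected payoff 4.

4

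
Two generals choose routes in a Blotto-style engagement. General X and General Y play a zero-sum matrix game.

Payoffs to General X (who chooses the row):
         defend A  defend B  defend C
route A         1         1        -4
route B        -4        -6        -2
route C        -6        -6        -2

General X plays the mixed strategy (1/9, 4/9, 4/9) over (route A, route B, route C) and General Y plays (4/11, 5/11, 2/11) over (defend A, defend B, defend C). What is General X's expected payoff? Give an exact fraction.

Against (4/11, 5/11, 2/11), each row's expected payoff is route A: 1/11; route B: -50/11; route C: -58/11.
Taking the (1/9, 4/9, 4/9)-weighted average: (1/9)·(1/11) + (4/9)·(-50/11) + (4/9)·(-58/11) = -431/99.

-431/99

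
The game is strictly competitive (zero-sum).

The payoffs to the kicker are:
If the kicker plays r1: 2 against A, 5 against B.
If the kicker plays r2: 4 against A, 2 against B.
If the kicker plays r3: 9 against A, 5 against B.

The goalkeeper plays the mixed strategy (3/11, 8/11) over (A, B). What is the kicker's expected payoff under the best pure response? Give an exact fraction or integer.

r1: (2)·(3/11) + (5)·(8/11) = 46/11.
r2: (4)·(3/11) + (2)·(8/11) = 28/11.
r3: (9)·(3/11) + (5)·(8/11) = 67/11.
The best pure response is r3 with expected payoff 67/11.

67/11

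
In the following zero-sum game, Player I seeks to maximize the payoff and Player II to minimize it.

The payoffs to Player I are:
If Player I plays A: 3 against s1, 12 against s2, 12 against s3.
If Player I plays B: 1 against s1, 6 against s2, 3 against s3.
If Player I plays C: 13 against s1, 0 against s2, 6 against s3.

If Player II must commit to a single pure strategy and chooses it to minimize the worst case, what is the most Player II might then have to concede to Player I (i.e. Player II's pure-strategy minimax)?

The worst case (largest entry) in each column is s1: 13, s2: 12, s3: 12.
The best (smallest) of these is 12.

12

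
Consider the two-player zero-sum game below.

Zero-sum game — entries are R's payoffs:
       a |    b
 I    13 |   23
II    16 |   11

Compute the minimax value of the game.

15

Row minima are 13 and 11, so R's maximin is 13; column maxima are 16 and 23, so C's minimax is 16. These differ, so the equilibrium is in mixed strategies.
Let R play I with probability p. C is indifferent when 13p + 16(1−p) = 23p + 11(1−p), giving p = 1/3.
Let C play a with probability q. R is indifferent when 13q + 23(1−q) = 16q + 11(1−q), giving q = 4/5.
The value is 13·(4/5) + (23)·(1/5) = 15.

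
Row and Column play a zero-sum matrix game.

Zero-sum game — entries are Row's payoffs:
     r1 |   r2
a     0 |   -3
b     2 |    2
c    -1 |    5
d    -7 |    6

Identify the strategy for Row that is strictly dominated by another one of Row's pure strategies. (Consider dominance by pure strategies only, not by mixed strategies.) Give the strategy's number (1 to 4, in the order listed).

Compare a with b: 2 > 0, 2 > -3.
So b strictly dominates a for Row; a is strictly dominated.

1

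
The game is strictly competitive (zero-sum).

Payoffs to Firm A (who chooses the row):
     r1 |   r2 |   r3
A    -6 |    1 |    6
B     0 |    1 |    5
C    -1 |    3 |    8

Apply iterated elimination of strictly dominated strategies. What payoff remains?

0

Row A is strictly dominated by row C (-1>-6, 3>1, 8>6); eliminate A.
Column r2 is strictly dominated by r1 for Firm B (0<1, -1<3); eliminate r2.
Column r3 is strictly dominated by r1 for Firm B (0<5, -1<8); eliminate r3.
Row C is strictly dominated by row B (0>-1); eliminate C.
Only (B, r1) remains, with payoff 0.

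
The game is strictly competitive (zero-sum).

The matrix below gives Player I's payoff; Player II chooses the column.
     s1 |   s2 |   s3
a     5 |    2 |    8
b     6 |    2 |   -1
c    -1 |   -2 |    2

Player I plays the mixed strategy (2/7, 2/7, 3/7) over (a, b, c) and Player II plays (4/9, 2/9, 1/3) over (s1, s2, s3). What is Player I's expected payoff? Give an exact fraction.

20/9

Against (4/9, 2/9, 1/3), each row's expected payoff is a: 16/3; b: 25/9; c: -2/9.
Taking the (2/7, 2/7, 3/7)-weighted average: (2/7)·(16/3) + (2/7)·(25/9) + (3/7)·(-2/9) = 20/9.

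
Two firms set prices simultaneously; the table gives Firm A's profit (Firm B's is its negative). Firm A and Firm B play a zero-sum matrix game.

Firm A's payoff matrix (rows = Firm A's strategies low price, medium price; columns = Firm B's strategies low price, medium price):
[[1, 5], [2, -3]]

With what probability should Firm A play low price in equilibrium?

Row minima are 1 and -3, so Firm A's maximin is 1; column maxima are 2 and 5, so Firm B's minimax is 2. These differ, so the equilibrium is in mixed strategies.
Let Firm A play low price with probability p. Firm B is indifferent when p + 2(1−p) = 5p − 3(1−p), giving p = 5/9.

5/9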